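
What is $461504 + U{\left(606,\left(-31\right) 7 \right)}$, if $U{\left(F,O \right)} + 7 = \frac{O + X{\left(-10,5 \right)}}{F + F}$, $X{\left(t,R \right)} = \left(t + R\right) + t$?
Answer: $\frac{139833533}{303} \approx 4.615 \cdot 10^{5}$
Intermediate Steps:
$X{\left(t,R \right)} = R + 2 t$ ($X{\left(t,R \right)} = \left(R + t\right) + t = R + 2 t$)
$U{\left(F,O \right)} = -7 + \frac{-15 + O}{2 F}$ ($U{\left(F,O \right)} = -7 + \frac{O + \left(5 + 2 \left(-10\right)\right)}{F + F} = -7 + \frac{O + \left(5 - 20\right)}{2 F} = -7 + \left(O - 15\right) \frac{1}{2 F} = -7 + \left(-15 + O\right) \frac{1}{2 F} = -7 + \frac{-15 + O}{2 F}$)
$461504 + U{\left(606,\left(-31\right) 7 \right)} = 461504 + \frac{-15 - 217 - 8484}{2 \cdot 606} = 461504 + \frac{1}{2} \cdot \frac{1}{606} \left(-15 - 217 - 8484\right) = 461504 + \frac{1}{2} \cdot \frac{1}{606} \left(-8716\right) = 461504 - \frac{2179}{303} = \frac{139833533}{303}$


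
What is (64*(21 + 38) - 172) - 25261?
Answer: -21657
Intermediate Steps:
(64*(21 + 38) - 172) - 25261 = (64*59 - 172) - 25261 = (3776 - 172) - 25261 = 3604 - 25261 = -21657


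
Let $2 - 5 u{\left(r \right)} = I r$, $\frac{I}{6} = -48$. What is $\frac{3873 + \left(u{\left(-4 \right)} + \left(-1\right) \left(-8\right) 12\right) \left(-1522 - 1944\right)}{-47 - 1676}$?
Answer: $- \frac{468317}{1723} \approx -271.8$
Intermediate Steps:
$I = -288$ ($I = 6 \left(-48\right) = -288$)
$u{\left(r \right)} = \frac{2}{5} + \frac{288 r}{5}$ ($u{\left(r \right)} = \frac{2}{5} - \frac{\left(-288\right) r}{5} = \frac{2}{5} + \frac{288 r}{5}$)
$\frac{3873 + \left(u{\left(-4 \right)} + \left(-1\right) \left(-8\right) 12\right) \left(-1522 - 1944\right)}{-47 - 1676} = \frac{3873 + \left(\left(\frac{2}{5} + \frac{288}{5} \left(-4\right)\right) + \left(-1\right) \left(-8\right) 12\right) \left(-1522 - 1944\right)}{-47 - 1676} = \frac{3873 + \left(\left(\frac{2}{5} - \frac{1152}{5}\right) + 8 \cdot 12\right) \left(-3466\right)}{-1723} = \left(3873 + \left(-230 + 96\right) \left(-3466\right)\right) \left(- \frac{1}{1723}\right) = \left(3873 - -464444\right) \left(- \frac{1}{1723}\right) = \left(3873 + 464444\right) \left(- \frac{1}{1723}\right) = 468317 \left(- \frac{1}{1723}\right) = - \frac{468317}{1723}$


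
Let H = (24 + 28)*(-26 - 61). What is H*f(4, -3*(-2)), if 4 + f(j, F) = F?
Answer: -9048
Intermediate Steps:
f(j, F) = -4 + F
H = -4524 (H = 52*(-87) = -4524)
H*f(4, -3*(-2)) = -4524*(-4 - 3*(-2)) = -4524*(-4 + 6) = -4524*2 = -9048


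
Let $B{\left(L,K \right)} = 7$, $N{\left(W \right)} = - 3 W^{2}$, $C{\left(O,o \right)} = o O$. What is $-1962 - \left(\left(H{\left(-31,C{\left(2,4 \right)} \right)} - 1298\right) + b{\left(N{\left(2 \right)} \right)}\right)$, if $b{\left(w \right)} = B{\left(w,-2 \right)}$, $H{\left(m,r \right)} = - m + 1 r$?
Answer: $-710$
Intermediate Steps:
$C{\left(O,o \right)} = O o$
$H{\left(m,r \right)} = r - m$ ($H{\left(m,r \right)} = - m + r = r - m$)
$b{\left(w \right)} = 7$
$-1962 - \left(\left(H{\left(-31,C{\left(2,4 \right)} \right)} - 1298\right) + b{\left(N{\left(2 \right)} \right)}\right) = -1962 - \left(\left(\left(2 \cdot 4 - -31\right) - 1298\right) + 7\right) = -1962 - \left(\left(\left(8 + 31\right) - 1298\right) + 7\right) = -1962 - \left(\left(39 - 1298\right) + 7\right) = -1962 - \left(-1259 + 7\right) = -1962 - -1252 = -1962 + 1252 = -710$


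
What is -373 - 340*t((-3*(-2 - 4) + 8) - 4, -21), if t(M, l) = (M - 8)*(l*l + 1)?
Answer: -2104293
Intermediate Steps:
t(M, l) = (1 + l²)*(-8 + M) (t(M, l) = (-8 + M)*(l² + 1) = (-8 + M)*(1 + l²) = (1 + l²)*(-8 + M))
-373 - 340*t((-3*(-2 - 4) + 8) - 4, -21) = -373 - 340*(-8 + ((-3*(-2 - 4) + 8) - 4) - 8*(-21)² + ((-3*(-2 - 4) + 8) - 4)*(-21)²) = -373 - 340*(-8 + ((-3*(-6) + 8) - 4) - 8*441 + ((-3*(-6) + 8) - 4)*441) = -373 - 340*(-8 + ((18 + 8) - 4) - 3528 + ((18 + 8) - 4)*441) = -373 - 340*(-8 + (26 - 4) - 3528 + (26 - 4)*441) = -373 - 340*(-8 + 22 - 3528 + 22*441) = -373 - 340*(-8 + 22 - 3528 + 9702) = -373 - 340*6188 = -373 - 2103920 = -2104293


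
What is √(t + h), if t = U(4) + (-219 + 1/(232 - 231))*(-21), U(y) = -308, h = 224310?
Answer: 2*√57145 ≈ 478.10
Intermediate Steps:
t = 4270 (t = -308 + (-219 + 1/(232 - 231))*(-21) = -308 + (-219 + 1/1)*(-21) = -308 + (-219 + 1)*(-21) = -308 - 218*(-21) = -308 + 4578 = 4270)
√(t + h) = √(4270 + 224310) = √228580 = 2*√57145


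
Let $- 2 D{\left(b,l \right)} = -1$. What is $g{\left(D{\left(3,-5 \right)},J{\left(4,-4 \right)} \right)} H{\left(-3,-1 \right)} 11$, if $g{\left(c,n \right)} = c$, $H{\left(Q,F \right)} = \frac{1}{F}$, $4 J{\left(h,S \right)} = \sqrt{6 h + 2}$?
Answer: $- \frac{11}{2} \approx -5.5$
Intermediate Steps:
$J{\left(h,S \right)} = \frac{\sqrt{2 + 6 h}}{4}$ ($J{\left(h,S \right)} = \frac{\sqrt{6 h + 2}}{4} = \frac{\sqrt{2 + 6 h}}{4}$)
$D{\left(b,l \right)} = \frac{1}{2}$ ($D{\left(b,l \right)} = \left(- \frac{1}{2}\right) \left(-1\right) = \frac{1}{2}$)
$g{\left(D{\left(3,-5 \right)},J{\left(4,-4 \right)} \right)} H{\left(-3,-1 \right)} 11 = \frac{1}{2 \left(-1\right)} 11 = \frac{1}{2} \left(-1\right) 11 = \left(- \frac{1}{2}\right) 11 = - \frac{11}{2}$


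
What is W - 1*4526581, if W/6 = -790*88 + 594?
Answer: -4940137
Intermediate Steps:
W = -413556 (W = 6*(-790*88 + 594) = 6*(-69520 + 594) = 6*(-68926) = -413556)
W - 1*4526581 = -413556 - 1*4526581 = -413556 - 4526581 = -4940137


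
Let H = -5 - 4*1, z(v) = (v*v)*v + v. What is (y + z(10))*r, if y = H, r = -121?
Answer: -121121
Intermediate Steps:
z(v) = v + v**3 (z(v) = v**2*v + v = v**3 + v = v + v**3)
H = -9 (H = -5 - 4 = -9)
y = -9
(y + z(10))*r = (-9 + (10 + 10**3))*(-121) = (-9 + (10 + 1000))*(-121) = (-9 + 1010)*(-121) = 1001*(-121) = -121121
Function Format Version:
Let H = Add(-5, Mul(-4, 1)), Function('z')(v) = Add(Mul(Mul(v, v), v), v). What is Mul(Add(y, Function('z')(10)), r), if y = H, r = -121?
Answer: -121121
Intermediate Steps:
Function('z')(v) = Add(v, Pow(v, 3)) (Function('z')(v) = Add(Mul(Pow(v, 2), v), v) = Add(Pow(v, 3), v) = Add(v, Pow(v, 3)))
H = -9 (H = Add(-5, -4) = -9)
y = -9
Mul(Add(y, Function('z')(10)), r) = Mul(Add(-9, Add(10, Pow(10, 3))), -121) = Mul(Add(-9, Add(10, 1000)), -121) = Mul(Add(-9, 1010), -121) = Mul(1001, -121) = -121121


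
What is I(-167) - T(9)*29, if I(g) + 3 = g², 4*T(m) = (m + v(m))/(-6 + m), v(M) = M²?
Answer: 55337/2 ≈ 27669.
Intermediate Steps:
T(m) = (m + m²)/(4*(-6 + m)) (T(m) = ((m + m²)/(-6 + m))/4 = (m + m²)/(4*(-6 + m)))
I(g) = -3 + g²
I(-167) - T(9)*29 = (-3 + (-167)²) - (¼)*9*(1 + 9)/(-6 + 9)*29 = (-3 + 27889) - (¼)*9*10/3*29 = 27886 - (¼)*9*(⅓)*10*29 = 27886 - 15*29/2 = 27886 - 1*435/2 = 27886 - 435/2 = 55337/2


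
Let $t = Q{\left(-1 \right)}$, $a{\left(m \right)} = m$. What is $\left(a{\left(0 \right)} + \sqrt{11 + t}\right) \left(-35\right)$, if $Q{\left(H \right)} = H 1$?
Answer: $- 35 \sqrt{10} \approx -110.68$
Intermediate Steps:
$Q{\left(H \right)} = H$
$t = -1$
$\left(a{\left(0 \right)} + \sqrt{11 + t}\right) \left(-35\right) = \left(0 + \sqrt{11 - 1}\right) \left(-35\right) = \left(0 + \sqrt{10}\right) \left(-35\right) = \sqrt{10} \left(-35\right) = - 35 \sqrt{10}$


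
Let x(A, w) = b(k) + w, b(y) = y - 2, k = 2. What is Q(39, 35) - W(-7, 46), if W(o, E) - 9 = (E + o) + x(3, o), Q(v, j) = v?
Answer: -2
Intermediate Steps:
b(y) = -2 + y
x(A, w) = w (x(A, w) = (-2 + 2) + w = 0 + w = w)
W(o, E) = 9 + E + 2*o (W(o, E) = 9 + ((E + o) + o) = 9 + (E + 2*o) = 9 + E + 2*o)
Q(39, 35) - W(-7, 46) = 39 - (9 + 46 + 2*(-7)) = 39 - (9 + 46 - 14) = 39 - 1*41 = 39 - 41 = -2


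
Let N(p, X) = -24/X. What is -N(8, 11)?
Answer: 24/11 ≈ 2.1818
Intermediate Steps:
-N(8, 11) = -(-24)/11 = -1*(-24/11) = 24/11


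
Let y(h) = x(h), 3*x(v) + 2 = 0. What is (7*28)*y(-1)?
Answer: -392/3 ≈ -130.67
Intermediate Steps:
x(v) = -⅔ (x(v) = -⅔ + (⅓)*0 = -⅔ + 0 = -⅔)
y(h) = -⅔
(7*28)*y(-1) = (7*28)*(-⅔) = 196*(-⅔) = -392/3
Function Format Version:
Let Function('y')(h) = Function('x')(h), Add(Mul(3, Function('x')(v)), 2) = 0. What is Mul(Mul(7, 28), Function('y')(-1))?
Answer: Rational(-392, 3) ≈ -130.67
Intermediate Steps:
Function('x')(v) = Rational(-2, 3) (Function('x')(v) = Add(Rational(-2, 3), Mul(Rational(1, 3), 0)) = Add(Rational(-2, 3), 0) = Rational(-2, 3))
Function('y')(h) = Rational(-2, 3)
Mul(Mul(7, 28), Function('y')(-1)) = Mul(Mul(7, 28), Rational(-2, 3)) = Mul(196, Rational(-2, 3)) = Rational(-392, 3)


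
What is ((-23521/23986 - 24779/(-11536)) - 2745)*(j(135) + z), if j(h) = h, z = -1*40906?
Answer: 15477188182472911/138351248 ≈ 1.1187e+8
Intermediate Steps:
z = -40906
((-23521/23986 - 24779/(-11536)) - 2745)*(j(135) + z) = ((-23521/23986 - 24779/(-11536)) - 2745)*(135 - 40906) = ((-23521*1/23986 - 24779*(-1/11536)) - 2745)*(-40771) = ((-23521/23986 + 24779/11536) - 2745)*(-40771) = (161505419/138351248 - 2745)*(-40771) = -379612670341/138351248*(-40771) = 15477188182472911/138351248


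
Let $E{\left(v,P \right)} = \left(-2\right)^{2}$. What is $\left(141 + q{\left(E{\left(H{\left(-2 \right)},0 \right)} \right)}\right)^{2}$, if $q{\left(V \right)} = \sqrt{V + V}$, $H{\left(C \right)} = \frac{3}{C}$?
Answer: $19889 + 564 \sqrt{2} \approx 20687.0$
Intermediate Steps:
$E{\left(v,P \right)} = 4$
$q{\left(V \right)} = \sqrt{2} \sqrt{V}$ ($q{\left(V \right)} = \sqrt{2 V} = \sqrt{2} \sqrt{V}$)
$\left(141 + q{\left(E{\left(H{\left(-2 \right)},0 \right)} \right)}\right)^{2} = \left(141 + \sqrt{2} \sqrt{4}\right)^{2} = \left(141 + \sqrt{2} \cdot 2\right)^{2} = \left(141 + 2 \sqrt{2}\right)^{2}$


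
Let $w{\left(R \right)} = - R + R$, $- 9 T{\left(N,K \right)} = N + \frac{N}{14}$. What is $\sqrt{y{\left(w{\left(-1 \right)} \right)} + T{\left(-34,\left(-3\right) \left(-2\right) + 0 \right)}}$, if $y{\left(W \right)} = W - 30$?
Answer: $\frac{i \sqrt{11445}}{21} \approx 5.0943 i$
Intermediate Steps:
$T{\left(N,K \right)} = - \frac{5 N}{42}$ ($T{\left(N,K \right)} = - \frac{N + \frac{N}{14}}{9} = - \frac{\frac{15}{14} N}{9} = - \frac{5 N}{42}$)
$w{\left(R \right)} = 0$
$y{\left(W \right)} = -30 + W$
$\sqrt{y{\left(w{\left(-1 \right)} \right)} + T{\left(-34,\left(-3\right) \left(-2\right) + 0 \right)}} = \sqrt{\left(-30 + 0\right) - - \frac{85}{21}} = \sqrt{-30 + \frac{85}{21}} = \sqrt{- \frac{545}{21}} = \frac{i \sqrt{11445}}{21}$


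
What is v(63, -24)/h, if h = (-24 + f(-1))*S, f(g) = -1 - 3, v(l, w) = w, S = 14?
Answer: 3/49 ≈ 0.061224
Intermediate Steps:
f(g) = -4
h = -392 (h = (-24 - 4)*14 = -28*14 = -392)
v(63, -24)/h = -24/(-392) = -24*(-1/392) = 3/49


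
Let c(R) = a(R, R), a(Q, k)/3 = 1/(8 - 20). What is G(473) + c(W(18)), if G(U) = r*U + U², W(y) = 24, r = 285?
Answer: 1434135/4 ≈ 3.5853e+5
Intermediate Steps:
a(Q, k) = -¼ (a(Q, k) = 3/(8 - 20) = 3/(-12) = 3*(-1/12) = -¼)
G(U) = U² + 285*U (G(U) = 285*U + U² = U² + 285*U)
c(R) = -¼
G(473) + c(W(18)) = 473*(285 + 473) - ¼ = 473*758 - ¼ = 358534 - ¼ = 1434135/4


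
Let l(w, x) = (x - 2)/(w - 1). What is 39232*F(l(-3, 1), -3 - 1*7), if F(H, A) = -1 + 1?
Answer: 0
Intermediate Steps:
l(w, x) = (-2 + x)/(-1 + w)
F(H, A) = 0
39232*F(l(-3, 1), -3 - 1*7) = 39232*0 = 0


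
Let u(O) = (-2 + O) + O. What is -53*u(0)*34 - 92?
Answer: 3512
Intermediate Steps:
u(O) = -2 + 2*O
-53*u(0)*34 - 92 = -53*(-2 + 2*0)*34 - 92 = -53*(-2 + 0)*34 - 92 = -(-106)*34 - 92 = -53*(-68) - 92 = 3604 - 92 = 3512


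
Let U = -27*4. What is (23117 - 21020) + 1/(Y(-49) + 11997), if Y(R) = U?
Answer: 24931234/11889 ≈ 2097.0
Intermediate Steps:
U = -108
Y(R) = -108
(23117 - 21020) + 1/(Y(-49) + 11997) = (23117 - 21020) + 1/(-108 + 11997) = 2097 + 1/11889 = 24931234/11889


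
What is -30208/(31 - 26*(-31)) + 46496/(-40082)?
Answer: -624857104/16774317 ≈ -37.251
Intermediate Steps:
-30208/(31 - 26*(-31)) + 46496/(-40082) = -30208/(31 + 806) + 46496*(-1/40082) = -30208/837 - 23248/20041 = -624857104/16774317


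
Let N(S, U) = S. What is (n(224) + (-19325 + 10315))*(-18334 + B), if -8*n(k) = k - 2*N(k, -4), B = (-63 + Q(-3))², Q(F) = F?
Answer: 125550396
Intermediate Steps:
B = 4356 (B = (-63 - 3)² = (-66)² = 4356)
n(k) = k/8 (n(k) = -(k - 2*k)/8 = -(-1)*k/8 = k/8)
(n(224) + (-19325 + 10315))*(-18334 + B) = ((⅛)*224 + (-19325 + 10315))*(-18334 + 4356) = (28 - 9010)*(-13978) = -8982*(-13978) = 125550396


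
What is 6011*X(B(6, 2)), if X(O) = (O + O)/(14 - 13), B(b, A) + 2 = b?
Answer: 48088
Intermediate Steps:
B(b, A) = -2 + b
X(O) = 2*O (X(O) = (2*O)/1 = (2*O)*1 = 2*O)
6011*X(B(6, 2)) = 6011*(2*(-2 + 6)) = 6011*(2*4) = 6011*8 = 48088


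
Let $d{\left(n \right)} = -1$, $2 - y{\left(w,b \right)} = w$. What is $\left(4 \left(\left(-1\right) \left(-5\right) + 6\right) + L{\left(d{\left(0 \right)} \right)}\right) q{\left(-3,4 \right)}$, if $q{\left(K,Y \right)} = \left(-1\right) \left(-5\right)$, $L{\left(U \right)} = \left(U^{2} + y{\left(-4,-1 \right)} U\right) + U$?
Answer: $190$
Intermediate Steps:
$y{\left(w,b \right)} = 2 - w$
$L{\left(U \right)} = U^{2} + 7 U$ ($L{\left(U \right)} = \left(U^{2} + \left(2 - -4\right) U\right) + U = \left(U^{2} + \left(2 + 4\right) U\right) + U = \left(U^{2} + 6 U\right) + U = U^{2} + 7 U$)
$q{\left(K,Y \right)} = 5$
$\left(4 \left(\left(-1\right) \left(-5\right) + 6\right) + L{\left(d{\left(0 \right)} \right)}\right) q{\left(-3,4 \right)} = \left(4 \left(\left(-1\right) \left(-5\right) + 6\right) - \left(7 - 1\right)\right) 5 = \left(4 \left(5 + 6\right) - 6\right) 5 = \left(4 \cdot 11 - 6\right) 5 = \left(44 - 6\right) 5 = 38 \cdot 5 = 190$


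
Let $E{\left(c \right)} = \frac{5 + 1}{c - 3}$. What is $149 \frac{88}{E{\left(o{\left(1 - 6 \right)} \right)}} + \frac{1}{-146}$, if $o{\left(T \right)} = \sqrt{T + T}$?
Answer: $- \frac{957177}{146} + \frac{6556 i \sqrt{10}}{3} \approx -6556.0 + 6910.6 i$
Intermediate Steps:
$o{\left(T \right)} = \sqrt{2} \sqrt{T}$ ($o{\left(T \right)} = \sqrt{2 T} = \sqrt{2} \sqrt{T}$)
$E{\left(c \right)} = \frac{6}{-3 + c}$
$149 \frac{88}{E{\left(o{\left(1 - 6 \right)} \right)}} + \frac{1}{-146} = 149 \frac{88}{6 \frac{1}{-3 + \sqrt{2} \sqrt{1 - 6}}} + \frac{1}{-146} = 149 \frac{88}{6 \frac{1}{-3 + \sqrt{2} \sqrt{1 - 6}}} - \frac{1}{146} = 149 \frac{88}{6 \frac{1}{-3 + \sqrt{2} \sqrt{-5}}} - \frac{1}{146} = 149 \frac{88}{6 \frac{1}{-3 + \sqrt{2} i \sqrt{5}}} - \frac{1}{146} = 149 \frac{88}{6 \frac{1}{-3 + i \sqrt{10}}} - \frac{1}{146} = 149 \cdot 88 \left(- \frac{1}{2} + \frac{i \sqrt{10}}{6}\right) - \frac{1}{146} = 149 \left(-44 + \frac{44 i \sqrt{10}}{3}\right) - \frac{1}{146} = \left(-6556 + \frac{6556 i \sqrt{10}}{3}\right) - \frac{1}{146} = - \frac{957177}{146} + \frac{6556 i \sqrt{10}}{3}$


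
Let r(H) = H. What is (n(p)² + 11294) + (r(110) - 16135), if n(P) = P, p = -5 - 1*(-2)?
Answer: -4722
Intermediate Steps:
p = -3 (p = -5 + 2 = -3)
(n(p)² + 11294) + (r(110) - 16135) = ((-3)² + 11294) + (110 - 16135) = (9 + 11294) - 16025 = 11303 - 16025 = -4722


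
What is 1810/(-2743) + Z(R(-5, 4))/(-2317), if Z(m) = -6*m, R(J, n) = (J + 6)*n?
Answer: -4127938/6355531 ≈ -0.64950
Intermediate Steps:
R(J, n) = n*(6 + J) (R(J, n) = (6 + J)*n = n*(6 + J))
1810/(-2743) + Z(R(-5, 4))/(-2317) = 1810/(-2743) - 24*(6 - 5)/(-2317) = 1810*(-1/2743) - 24*(-1/2317) = -1810/2743 - 6*4*(-1/2317) = -1810/2743 - 24*(-1/2317) = -1810/2743 + 24/2317 = -4127938/6355531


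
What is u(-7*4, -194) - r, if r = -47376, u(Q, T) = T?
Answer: 47182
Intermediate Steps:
u(-7*4, -194) - r = -194 - 1*(-47376) = -194 + 47376 = 47182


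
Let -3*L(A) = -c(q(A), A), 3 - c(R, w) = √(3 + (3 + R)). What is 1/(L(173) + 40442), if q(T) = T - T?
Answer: 121329/4906908745 + √6/4906908745 ≈ 2.4727e-5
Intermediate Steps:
q(T) = 0
c(R, w) = 3 - √(6 + R) (c(R, w) = 3 - √(3 + (3 + R)) = 3 - √(6 + R))
L(A) = 1 - √6/3 (L(A) = -(-1)*(3 - √(6 + 0))/3 = -(-1)*(3 - √6)/3 = -(-3 + √6)/3 = 1 - √6/3)
1/(L(173) + 40442) = 1/((1 - √6/3) + 40442) = 1/(40443 - √6/3)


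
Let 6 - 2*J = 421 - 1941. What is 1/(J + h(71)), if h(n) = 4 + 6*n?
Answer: 1/1193 ≈ 0.00083822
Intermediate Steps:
J = 763 (J = 3 - (421 - 1941)/2 = 3 - ½*(-1520) = 3 + 760 = 763)
1/(J + h(71)) = 1/(763 + (4 + 6*71)) = 1/(763 + (4 + 426)) = 1/(763 + 430) = 1/1193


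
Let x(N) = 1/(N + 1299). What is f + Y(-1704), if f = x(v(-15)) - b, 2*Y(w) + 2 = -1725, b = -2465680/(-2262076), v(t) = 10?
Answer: -1280049225239/1480528742 ≈ -864.59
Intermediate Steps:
b = 616420/565519 (b = -2465680*(-1/2262076) = 616420/565519 ≈ 1.0900)
Y(w) = -1727/2 (Y(w) = -1 + (½)*(-1725) = -1 - 1725/2 = -1727/2)
x(N) = 1/(1299 + N)
f = -806328261/740264371 (f = 1/(1299 + 10) - 1*616420/565519 = 1/1309 - 616420/565519 = -806328261/740264371 ≈ -1.0892)
f + Y(-1704) = -806328261/740264371 - 1727/2 = -1280049225239/1480528742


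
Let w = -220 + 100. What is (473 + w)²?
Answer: 124609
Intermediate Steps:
w = -120
(473 + w)² = (473 - 120)² = 353² = 124609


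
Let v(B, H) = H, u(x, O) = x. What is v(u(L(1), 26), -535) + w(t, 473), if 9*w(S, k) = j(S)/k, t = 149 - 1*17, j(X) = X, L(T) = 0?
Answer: -69011/129 ≈ -534.97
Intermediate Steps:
t = 132 (t = 149 - 17 = 132)
w(S, k) = S/(9*k) (w(S, k) = (S/k)/9 = S/(9*k))
v(u(L(1), 26), -535) + w(t, 473) = -535 + (1/9)*132/473 = -535 + (1/9)*132*(1/473) = -535 + 4/129 = -69011/129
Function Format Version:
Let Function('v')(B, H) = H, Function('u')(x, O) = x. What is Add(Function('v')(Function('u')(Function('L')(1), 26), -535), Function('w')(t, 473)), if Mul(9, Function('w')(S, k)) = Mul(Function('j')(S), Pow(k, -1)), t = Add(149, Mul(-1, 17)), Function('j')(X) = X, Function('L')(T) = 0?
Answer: Rational(-69011, 129) ≈ -534.97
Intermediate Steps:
t = 132 (t = Add(149, -17) = 132)
Function('w')(S, k) = Mul(Rational(1, 9), S, Pow(k, -1)) (Function('w')(S, k) = Mul(Rational(1, 9), Mul(S, Pow(k, -1))) = Mul(Rational(1, 9), S, Pow(k, -1)))
Add(Function('v')(Function('u')(Function('L')(1), 26), -535), Function('w')(t, 473)) = Add(-535, Mul(Rational(1, 9), 132, Pow(473, -1))) = Add(-535, Mul(Rational(1, 9), 132, Rational(1, 473))) = Add(-535, Rational(4, 129)) = Rational(-69011, 129)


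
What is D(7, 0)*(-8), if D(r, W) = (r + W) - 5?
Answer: -16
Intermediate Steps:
D(r, W) = -5 + W + r (D(r, W) = (W + r) - 5 = -5 + W + r)
D(7, 0)*(-8) = (-5 + 0 + 7)*(-8) = 2*(-8) = -16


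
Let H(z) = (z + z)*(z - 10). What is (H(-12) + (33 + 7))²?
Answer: 322624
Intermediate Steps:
H(z) = 2*z*(-10 + z) (H(z) = (2*z)*(-10 + z) = 2*z*(-10 + z))
(H(-12) + (33 + 7))² = (2*(-12)*(-10 - 12) + (33 + 7))² = (2*(-12)*(-22) + 40)² = (528 + 40)² = 568² = 322624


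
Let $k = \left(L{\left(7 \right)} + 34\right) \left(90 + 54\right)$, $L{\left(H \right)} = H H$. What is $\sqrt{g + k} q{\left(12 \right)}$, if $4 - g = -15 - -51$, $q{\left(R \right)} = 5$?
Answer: $20 \sqrt{745} \approx 545.89$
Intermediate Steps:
$L{\left(H \right)} = H^{2}$
$g = -32$ ($g = 4 - \left(-15 - -51\right) = 4 - \left(-15 + 51\right) = 4 - 36 = -32$)
$k = 11952$ ($k = \left(7^{2} + 34\right) \left(90 + 54\right) = \left(49 + 34\right) 144 = 83 \cdot 144 = 11952$)
$\sqrt{g + k} q{\left(12 \right)} = \sqrt{-32 + 11952} \cdot 5 = \sqrt{11920} \cdot 5 = 4 \sqrt{745} \cdot 5 = 20 \sqrt{745}$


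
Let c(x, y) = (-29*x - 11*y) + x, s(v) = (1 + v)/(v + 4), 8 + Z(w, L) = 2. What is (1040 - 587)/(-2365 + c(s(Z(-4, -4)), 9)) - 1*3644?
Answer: -9234349/2534 ≈ -3644.2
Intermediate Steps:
Z(w, L) = -6 (Z(w, L) = -8 + 2 = -6)
s(v) = (1 + v)/(4 + v)
c(x, y) = -28*x - 11*y
(1040 - 587)/(-2365 + c(s(Z(-4, -4)), 9)) - 1*3644 = (1040 - 587)/(-2365 + (-28*(1 - 6)/(4 - 6) - 11*9)) - 1*3644 = 453/(-2365 + (-28*(-5)/(-2) - 99)) - 3644 = 453/(-2365 + (-(-14)*(-5) - 99)) - 3644 = 453/(-2365 + (-28*5/2 - 99)) - 3644 = 453/(-2365 + (-70 - 99)) - 3644 = 453/(-2365 - 169) - 3644 = 453/(-2534) - 3644 = 453*(-1/2534) - 3644 = -453/2534 - 3644 = -9234349/2534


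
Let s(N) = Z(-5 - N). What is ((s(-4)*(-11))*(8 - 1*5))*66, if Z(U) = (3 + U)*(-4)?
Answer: 17424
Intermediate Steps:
Z(U) = -12 - 4*U
s(N) = 8 + 4*N (s(N) = -12 - 4*(-5 - N) = -12 + (20 + 4*N) = 8 + 4*N)
((s(-4)*(-11))*(8 - 1*5))*66 = (((8 + 4*(-4))*(-11))*(8 - 1*5))*66 = (((8 - 16)*(-11))*(8 - 5))*66 = (-8*(-11)*3)*66 = (88*3)*66 = 264*66 = 17424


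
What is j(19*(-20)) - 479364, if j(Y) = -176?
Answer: -479540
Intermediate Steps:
j(19*(-20)) - 479364 = -176 - 479364 = -479540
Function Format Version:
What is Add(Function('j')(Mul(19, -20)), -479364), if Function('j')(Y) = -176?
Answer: -479540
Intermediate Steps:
Add(Function('j')(Mul(19, -20)), -479364) = Add(-176, -479364) = -479540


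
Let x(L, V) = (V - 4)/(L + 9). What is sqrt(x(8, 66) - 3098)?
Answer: 2*I*sqrt(223567)/17 ≈ 55.627*I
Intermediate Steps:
x(L, V) = (-4 + V)/(9 + L)
sqrt(x(8, 66) - 3098) = sqrt((-4 + 66)/(9 + 8) - 3098) = sqrt(62/17 - 3098) = sqrt(-52604/17) = 2*I*sqrt(223567)/17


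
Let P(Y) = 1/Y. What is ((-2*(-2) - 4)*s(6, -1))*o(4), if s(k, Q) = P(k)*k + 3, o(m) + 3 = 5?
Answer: 0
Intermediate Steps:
o(m) = 2 (o(m) = -3 + 5 = 2)
s(k, Q) = 4 (s(k, Q) = k/k + 3 = 1 + 3 = 4)
((-2*(-2) - 4)*s(6, -1))*o(4) = ((-2*(-2) - 4)*4)*2 = ((4 - 4)*4)*2 = (0*4)*2 = 0*2 = 0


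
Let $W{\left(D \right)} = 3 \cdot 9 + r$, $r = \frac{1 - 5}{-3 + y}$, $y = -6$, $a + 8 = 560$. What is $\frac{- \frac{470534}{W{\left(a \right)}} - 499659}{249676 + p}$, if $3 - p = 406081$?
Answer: $\frac{42550193}{12877098} \approx 3.3043$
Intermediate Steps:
$p = -406078$ ($p = 3 - 406081 = -406078$)
$a = 552$ ($a = -8 + 560 = 552$)
$r = \frac{4}{9}$ ($r = \frac{1 - 5}{-3 - 6} = - \frac{4}{-9} = \left(-4\right) \left(- \frac{1}{9}\right) = \frac{4}{9} \approx 0.44444$)
$W{\left(D \right)} = \frac{247}{9}$ ($W{\left(D \right)} = 3 \cdot 9 + \frac{4}{9} = 27 + \frac{4}{9} = \frac{247}{9}$)
$\frac{- \frac{470534}{W{\left(a \right)}} - 499659}{249676 + p} = \frac{- \frac{470534}{\frac{247}{9}} - 499659}{249676 - 406078} = \frac{\left(-470534\right) \frac{9}{247} - 499659}{-156402} = \left(- \frac{4234806}{247} - 499659\right) \left(- \frac{1}{156402}\right) = \left(- \frac{127650579}{247}\right) \left(- \frac{1}{156402}\right) = \frac{42550193}{12877098}$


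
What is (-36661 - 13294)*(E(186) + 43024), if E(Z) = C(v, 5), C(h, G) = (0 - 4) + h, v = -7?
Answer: -2148714415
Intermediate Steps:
C(h, G) = -4 + h
E(Z) = -11 (E(Z) = -4 - 7 = -11)
(-36661 - 13294)*(E(186) + 43024) = (-36661 - 13294)*(-11 + 43024) = -49955*43013 = -2148714415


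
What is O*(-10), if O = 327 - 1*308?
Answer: -190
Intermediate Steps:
O = 19 (O = 327 - 308 = 19)
O*(-10) = 19*(-10) = -190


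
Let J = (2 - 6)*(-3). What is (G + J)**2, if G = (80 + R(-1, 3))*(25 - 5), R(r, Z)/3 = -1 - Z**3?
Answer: 4624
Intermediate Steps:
R(r, Z) = -3 - 3*Z**3 (R(r, Z) = 3*(-1 - Z**3) = -3 - 3*Z**3)
G = -80 (G = (80 + (-3 - 3*3**3))*(25 - 5) = (80 + (-3 - 3*27))*20 = (80 + (-3 - 81))*20 = (80 - 84)*20 = -4*20 = -80)
J = 12 (J = -4*(-3) = 12)
(G + J)**2 = (-80 + 12)**2 = (-68)**2 = 4624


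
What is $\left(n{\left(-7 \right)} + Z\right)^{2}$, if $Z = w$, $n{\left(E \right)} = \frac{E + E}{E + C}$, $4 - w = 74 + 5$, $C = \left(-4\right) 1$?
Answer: $\frac{657721}{121} \approx 5435.7$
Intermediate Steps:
$C = -4$
$w = -75$ ($w = 4 - \left(74 + 5\right) = 4 - 79 = -75$)
$n{\left(E \right)} = \frac{2 E}{-4 + E}$ ($n{\left(E \right)} = \frac{E + E}{E - 4} = \frac{2 E}{-4 + E}$)
$Z = -75$
$\left(n{\left(-7 \right)} + Z\right)^{2} = \left(2 \left(-7\right) \frac{1}{-4 - 7} - 75\right)^{2} = \left(2 \left(-7\right) \frac{1}{-11} - 75\right)^{2} = \left(2 \left(-7\right) \left(- \frac{1}{11}\right) - 75\right)^{2} = \left(\frac{14}{11} - 75\right)^{2} = \left(- \frac{811}{11}\right)^{2} = \frac{657721}{121}$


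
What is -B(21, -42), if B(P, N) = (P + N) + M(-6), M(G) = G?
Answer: 27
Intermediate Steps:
B(P, N) = -6 + N + P (B(P, N) = (P + N) - 6 = (N + P) - 6 = -6 + N + P)
-B(21, -42) = -(-6 - 42 + 21) = -1*(-27) = 27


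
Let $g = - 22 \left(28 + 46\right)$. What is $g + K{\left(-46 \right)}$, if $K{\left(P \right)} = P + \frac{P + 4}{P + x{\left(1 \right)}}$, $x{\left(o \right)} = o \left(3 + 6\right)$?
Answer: $- \frac{61896}{37} \approx -1672.9$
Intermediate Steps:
$x{\left(o \right)} = 9 o$ ($x{\left(o \right)} = o 9 = 9 o$)
$K{\left(P \right)} = P + \frac{4 + P}{9 + P}$ ($K{\left(P \right)} = P + \frac{P + 4}{P + 9 \cdot 1} = P + \frac{4 + P}{P + 9} = P + \frac{4 + P}{9 + P}$)
$g = -1628$ ($g = \left(-22\right) 74 = -1628$)
$g + K{\left(-46 \right)} = -1628 + \frac{4 + \left(-46\right)^{2} + 10 \left(-46\right)}{9 - 46} = -1628 + \frac{4 + 2116 - 460}{-37} = -1628 - \frac{1660}{37} = - \frac{61896}{37}$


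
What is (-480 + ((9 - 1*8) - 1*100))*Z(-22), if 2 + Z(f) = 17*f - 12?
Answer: 224652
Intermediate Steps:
Z(f) = -14 + 17*f (Z(f) = -2 + (17*f - 12) = -2 + (-12 + 17*f) = -14 + 17*f)
(-480 + ((9 - 1*8) - 1*100))*Z(-22) = (-480 + ((9 - 1*8) - 1*100))*(-14 + 17*(-22)) = (-480 + ((9 - 8) - 100))*(-14 - 374) = (-480 + (1 - 100))*(-388) = (-480 - 99)*(-388) = -579*(-388) = 224652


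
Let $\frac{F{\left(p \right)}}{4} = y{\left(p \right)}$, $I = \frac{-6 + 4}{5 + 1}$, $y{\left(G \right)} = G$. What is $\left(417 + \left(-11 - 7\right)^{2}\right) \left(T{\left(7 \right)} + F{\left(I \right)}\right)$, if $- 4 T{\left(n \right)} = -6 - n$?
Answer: $\frac{5681}{4} \approx 1420.3$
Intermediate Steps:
$T{\left(n \right)} = \frac{3}{2} + \frac{n}{4}$ ($T{\left(n \right)} = - \frac{-6 - n}{4} = \frac{3}{2} + \frac{n}{4}$)
$I = - \frac{1}{3}$ ($I = - \frac{2}{6} = \left(-2\right) \frac{1}{6} = - \frac{1}{3} \approx -0.33333$)
$F{\left(p \right)} = 4 p$
$\left(417 + \left(-11 - 7\right)^{2}\right) \left(T{\left(7 \right)} + F{\left(I \right)}\right) = \left(417 + \left(-11 - 7\right)^{2}\right) \left(\left(\frac{3}{2} + \frac{1}{4} \cdot 7\right) + 4 \left(- \frac{1}{3}\right)\right) = \left(417 + \left(-18\right)^{2}\right) \left(\left(\frac{3}{2} + \frac{7}{4}\right) - \frac{4}{3}\right) = \left(417 + 324\right) \left(\frac{13}{4} - \frac{4}{3}\right) = 741 \cdot \frac{23}{12} = \frac{5681}{4}$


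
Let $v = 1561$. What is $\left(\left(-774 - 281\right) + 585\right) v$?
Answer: $-733670$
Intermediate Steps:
$\left(\left(-774 - 281\right) + 585\right) v = \left(\left(-774 - 281\right) + 585\right) 1561 = \left(-1055 + 585\right) 1561 = \left(-470\right) 1561 = -733670$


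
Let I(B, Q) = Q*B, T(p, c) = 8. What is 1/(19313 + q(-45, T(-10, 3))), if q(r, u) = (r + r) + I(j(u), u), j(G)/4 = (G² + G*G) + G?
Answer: 1/23575 ≈ 4.2418e-5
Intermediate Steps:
j(G) = 4*G + 8*G² (j(G) = 4*((G² + G*G) + G) = 4*((G² + G²) + G) = 4*(2*G² + G) = 4*(G + 2*G²) = 4*G + 8*G²)
I(B, Q) = B*Q
q(r, u) = 2*r + 4*u²*(1 + 2*u) (q(r, u) = (r + r) + (4*u*(1 + 2*u))*u = 2*r + 4*u²*(1 + 2*u))
1/(19313 + q(-45, T(-10, 3))) = 1/(19313 + (2*(-45) + 4*8²*(1 + 2*8))) = 1/(19313 + (-90 + 4*64*(1 + 16))) = 1/(19313 + (-90 + 4*64*17)) = 1/(19313 + (-90 + 4352)) = 1/(19313 + 4262) = 1/23575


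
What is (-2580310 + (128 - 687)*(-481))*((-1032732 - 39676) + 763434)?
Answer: 714172081794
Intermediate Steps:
(-2580310 + (128 - 687)*(-481))*((-1032732 - 39676) + 763434) = (-2580310 - 559*(-481))*(-1072408 + 763434) = (-2580310 + 268879)*(-308974) = -2311431*(-308974) = 714172081794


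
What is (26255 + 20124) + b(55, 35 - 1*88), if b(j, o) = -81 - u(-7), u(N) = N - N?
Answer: 46298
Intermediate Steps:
u(N) = 0
b(j, o) = -81 (b(j, o) = -81 - 1*0 = -81 + 0 = -81)
(26255 + 20124) + b(55, 35 - 1*88) = (26255 + 20124) - 81 = 46379 - 81 = 46298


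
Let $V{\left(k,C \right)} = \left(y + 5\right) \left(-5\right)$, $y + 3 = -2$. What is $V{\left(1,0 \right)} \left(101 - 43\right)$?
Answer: $0$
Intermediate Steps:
$y = -5$ ($y = -3 - 2 = -5$)
$V{\left(k,C \right)} = 0$ ($V{\left(k,C \right)} = \left(-5 + 5\right) \left(-5\right) = 0 \left(-5\right) = 0$)
$V{\left(1,0 \right)} \left(101 - 43\right) = 0 \left(101 - 43\right) = 0 \cdot 58 = 0$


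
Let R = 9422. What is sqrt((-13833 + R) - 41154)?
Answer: I*sqrt(45565) ≈ 213.46*I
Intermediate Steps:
sqrt((-13833 + R) - 41154) = sqrt((-13833 + 9422) - 41154) = sqrt(-4411 - 41154) = sqrt(-45565) = I*sqrt(45565)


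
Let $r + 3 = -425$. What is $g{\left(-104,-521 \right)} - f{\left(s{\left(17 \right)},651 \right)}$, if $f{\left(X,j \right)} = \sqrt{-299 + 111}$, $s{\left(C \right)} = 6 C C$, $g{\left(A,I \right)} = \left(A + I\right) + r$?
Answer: $-1053 - 2 i \sqrt{47} \approx -1053.0 - 13.711 i$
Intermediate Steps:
$r = -428$ ($r = -3 - 425 = -428$)
$g{\left(A,I \right)} = -428 + A + I$ ($g{\left(A,I \right)} = \left(A + I\right) - 428 = -428 + A + I$)
$s{\left(C \right)} = 6 C^{2}$
$f{\left(X,j \right)} = 2 i \sqrt{47}$ ($f{\left(X,j \right)} = \sqrt{-188} = 2 i \sqrt{47}$)
$g{\left(-104,-521 \right)} - f{\left(s{\left(17 \right)},651 \right)} = \left(-428 - 104 - 521\right) - 2 i \sqrt{47} = -1053 - 2 i \sqrt{47}$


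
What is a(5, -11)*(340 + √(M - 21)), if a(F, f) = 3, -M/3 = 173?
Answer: 1020 + 18*I*√15 ≈ 1020.0 + 69.714*I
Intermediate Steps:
M = -519 (M = -3*173 = -519)
a(5, -11)*(340 + √(M - 21)) = 3*(340 + √(-519 - 21)) = 3*(340 + √(-540)) = 3*(340 + 6*I*√15) = 1020 + 18*I*√15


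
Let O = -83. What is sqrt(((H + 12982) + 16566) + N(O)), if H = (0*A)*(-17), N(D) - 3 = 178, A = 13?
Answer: sqrt(29729) ≈ 172.42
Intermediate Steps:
N(D) = 181 (N(D) = 3 + 178 = 181)
H = 0 (H = (0*13)*(-17) = 0*(-17) = 0)
sqrt(((H + 12982) + 16566) + N(O)) = sqrt(((0 + 12982) + 16566) + 181) = sqrt((12982 + 16566) + 181) = sqrt(29548 + 181) = sqrt(29729)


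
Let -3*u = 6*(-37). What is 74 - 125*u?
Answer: -9176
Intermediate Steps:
u = 74 (u = -2*(-37) = -⅓*(-222) = 74)
74 - 125*u = 74 - 125*74 = 74 - 9250 = -9176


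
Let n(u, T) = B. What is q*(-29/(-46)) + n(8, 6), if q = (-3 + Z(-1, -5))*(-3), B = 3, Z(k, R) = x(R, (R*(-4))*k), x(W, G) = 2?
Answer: 225/46 ≈ 4.8913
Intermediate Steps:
Z(k, R) = 2
n(u, T) = 3
q = 3 (q = (-3 + 2)*(-3) = -1*(-3) = 3)
q*(-29/(-46)) + n(8, 6) = 3*(-29/(-46)) + 3 = 3*(-29*(-1/46)) + 3 = 3*(29/46) + 3 = 87/46 + 3 = 225/46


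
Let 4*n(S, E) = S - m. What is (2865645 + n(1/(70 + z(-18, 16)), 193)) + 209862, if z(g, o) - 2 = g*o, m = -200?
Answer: 2657281247/864 ≈ 3.0756e+6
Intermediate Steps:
z(g, o) = 2 + g*o
n(S, E) = 50 + S/4 (n(S, E) = (S - 1*(-200))/4 = (S + 200)/4 = (200 + S)/4 = 50 + S/4)
(2865645 + n(1/(70 + z(-18, 16)), 193)) + 209862 = (2865645 + (50 + 1/(4*(70 + (2 - 18*16))))) + 209862 = (2865645 + (50 + 1/(4*(70 + (2 - 288))))) + 209862 = (2865645 + (50 + 1/(4*(70 - 286)))) + 209862 = (2865645 + (50 + (1/4)/(-216))) + 209862 = (2865645 + (50 + (1/4)*(-1/216))) + 209862 = (2865645 + (50 - 1/864)) + 209862 = (2865645 + 43199/864) + 209862 = 2475960479/864 + 209862 = 2657281247/864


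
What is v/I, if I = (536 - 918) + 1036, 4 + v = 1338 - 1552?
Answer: -1/3 ≈ -0.33333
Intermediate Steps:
v = -218 (v = -4 + (1338 - 1552) = -4 - 214 = -218)
I = 654 (I = -382 + 1036 = 654)
v/I = -218/654 = -218*1/654 = -1/3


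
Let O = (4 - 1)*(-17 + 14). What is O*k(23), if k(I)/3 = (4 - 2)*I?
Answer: -1242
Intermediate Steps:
k(I) = 6*I (k(I) = 3*((4 - 2)*I) = 3*(2*I) = 6*I)
O = -9 (O = 3*(-3) = -9)
O*k(23) = -54*23 = -9*138 = -1242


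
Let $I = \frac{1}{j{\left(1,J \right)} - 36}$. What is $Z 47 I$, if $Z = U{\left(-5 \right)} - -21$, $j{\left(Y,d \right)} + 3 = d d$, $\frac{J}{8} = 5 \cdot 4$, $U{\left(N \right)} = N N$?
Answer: $\frac{2162}{25561} \approx 0.084582$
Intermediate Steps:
$U{\left(N \right)} = N^{2}$
$J = 160$ ($J = 8 \cdot 5 \cdot 4 = 8 \cdot 20 = 160$)
$j{\left(Y,d \right)} = -3 + d^{2}$ ($j{\left(Y,d \right)} = -3 + d d = -3 + d^{2}$)
$I = \frac{1}{25561}$ ($I = \frac{1}{\left(-3 + 160^{2}\right) - 36} = \frac{1}{\left(-3 + 25600\right) - 36} = \frac{1}{25597 - 36} = \frac{1}{25561} \approx 3.9122 \cdot 10^{-5}$)
$Z = 46$ ($Z = \left(-5\right)^{2} - -21 = 25 + 21 = 46$)
$Z 47 I = 46 \cdot 47 \cdot \frac{1}{25561} = 2162 \cdot \frac{1}{25561} = \frac{2162}{25561}$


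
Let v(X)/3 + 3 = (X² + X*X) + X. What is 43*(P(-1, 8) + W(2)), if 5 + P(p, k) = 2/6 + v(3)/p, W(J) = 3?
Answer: -7181/3 ≈ -2393.7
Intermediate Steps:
v(X) = -9 + 3*X + 6*X² (v(X) = -9 + 3*((X² + X*X) + X) = -9 + 3*((X² + X²) + X) = -9 + 3*(2*X² + X) = -9 + 3*(X + 2*X²) = -9 + (3*X + 6*X²) = -9 + 3*X + 6*X²)
P(p, k) = -14/3 + 54/p (P(p, k) = -5 + (2/6 + (-9 + 3*3 + 6*3²)/p) = -5 + (2*(⅙) + (-9 + 9 + 6*9)/p) = -5 + (⅓ + (-9 + 9 + 54)/p) = -5 + (⅓ + 54/p) = -14/3 + 54/p)
43*(P(-1, 8) + W(2)) = 43*((-14/3 + 54/(-1)) + 3) = 43*((-14/3 + 54*(-1)) + 3) = 43*((-14/3 - 54) + 3) = 43*(-176/3 + 3) = 43*(-167/3) = -7181/3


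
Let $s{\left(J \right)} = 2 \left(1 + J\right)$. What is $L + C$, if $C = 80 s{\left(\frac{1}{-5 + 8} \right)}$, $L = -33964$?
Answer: $- \frac{101252}{3} \approx -33751.0$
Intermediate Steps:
$s{\left(J \right)} = 2 + 2 J$
$C = \frac{640}{3}$ ($C = 80 \left(2 + \frac{2}{-5 + 8}\right) = 80 \left(2 + \frac{2}{3}\right) = 80 \cdot \frac{8}{3} = \frac{640}{3} \approx 213.33$)
$L + C = -33964 + \frac{640}{3} = - \frac{101252}{3}$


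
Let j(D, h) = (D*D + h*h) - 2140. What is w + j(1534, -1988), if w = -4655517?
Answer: 1647643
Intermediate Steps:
j(D, h) = -2140 + D² + h² (j(D, h) = (D² + h²) - 2140 = -2140 + D² + h²)
w + j(1534, -1988) = -4655517 + (-2140 + 1534² + (-1988)²) = -4655517 + (-2140 + 2353156 + 3952144) = -4655517 + 6303160 = 1647643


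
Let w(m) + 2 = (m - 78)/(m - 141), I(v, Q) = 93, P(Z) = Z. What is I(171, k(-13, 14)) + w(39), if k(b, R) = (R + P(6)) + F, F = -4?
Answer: 3107/34 ≈ 91.382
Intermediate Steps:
k(b, R) = 2 + R (k(b, R) = (R + 6) - 4 = (6 + R) - 4 = 2 + R)
w(m) = -2 + (-78 + m)/(-141 + m) (w(m) = -2 + (m - 78)/(m - 141) = -2 + (-78 + m)/(-141 + m))
I(171, k(-13, 14)) + w(39) = 93 + (204 - 1*39)/(-141 + 39) = 93 + (204 - 39)/(-102) = 93 - 1/102*165 = 93 - 55/34 = 3107/34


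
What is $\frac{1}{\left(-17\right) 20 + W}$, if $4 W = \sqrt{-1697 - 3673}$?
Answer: $- \frac{544}{185497} - \frac{2 i \sqrt{5370}}{927485} \approx -0.0029327 - 0.00015802 i$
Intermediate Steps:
$W = \frac{i \sqrt{5370}}{4}$ ($W = \frac{\sqrt{-1697 - 3673}}{4} = \frac{\sqrt{-5370}}{4} = \frac{i \sqrt{5370}}{4} \approx 18.32 i$)
$\frac{1}{\left(-17\right) 20 + W} = \frac{1}{\left(-17\right) 20 + \frac{i \sqrt{5370}}{4}} = \frac{1}{-340 + \frac{i \sqrt{5370}}{4}}$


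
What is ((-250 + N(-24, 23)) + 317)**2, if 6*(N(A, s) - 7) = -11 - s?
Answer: 42025/9 ≈ 4669.4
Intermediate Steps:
N(A, s) = 31/6 - s/6 (N(A, s) = 7 + (-11 - s)/6 = 7 + (-11/6 - s/6) = 31/6 - s/6)
((-250 + N(-24, 23)) + 317)**2 = ((-250 + (31/6 - 1/6*23)) + 317)**2 = ((-250 + (31/6 - 23/6)) + 317)**2 = ((-250 + 4/3) + 317)**2 = (-746/3 + 317)**2 = (205/3)**2 = 42025/9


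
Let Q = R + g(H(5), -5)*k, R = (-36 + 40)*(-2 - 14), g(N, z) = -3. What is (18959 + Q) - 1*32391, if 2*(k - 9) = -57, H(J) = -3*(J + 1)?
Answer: -26875/2 ≈ -13438.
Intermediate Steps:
H(J) = -3 - 3*J (H(J) = -3*(1 + J) = -3 - 3*J)
R = -64 (R = 4*(-16) = -64)
k = -39/2 (k = 9 + (½)*(-57) = 9 - 57/2 = -39/2 ≈ -19.500)
Q = -11/2 (Q = -64 - 3*(-39/2) = -64 + 117/2 = -11/2 ≈ -5.5000)
(18959 + Q) - 1*32391 = (18959 - 11/2) - 1*32391 = 37907/2 - 32391 = -26875/2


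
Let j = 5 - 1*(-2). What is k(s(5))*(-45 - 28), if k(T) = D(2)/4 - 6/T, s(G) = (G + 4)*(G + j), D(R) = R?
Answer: -292/9 ≈ -32.444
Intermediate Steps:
j = 7 (j = 5 + 2 = 7)
s(G) = (4 + G)*(7 + G) (s(G) = (G + 4)*(G + 7) = (4 + G)*(7 + G))
k(T) = ½ - 6/T (k(T) = 2/4 - 6/T = 2*(¼) - 6/T = ½ - 6/T)
k(s(5))*(-45 - 28) = ((-12 + (28 + 5² + 11*5))/(2*(28 + 5² + 11*5)))*(-45 - 28) = ((-12 + (28 + 25 + 55))/(2*(28 + 25 + 55)))*(-73) = ((½)*(-12 + 108)/108)*(-73) = ((½)*(1/108)*96)*(-73) = (4/9)*(-73) = -292/9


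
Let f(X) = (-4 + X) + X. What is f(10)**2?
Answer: 256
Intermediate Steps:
f(X) = -4 + 2*X
f(10)**2 = (-4 + 2*10)**2 = (-4 + 20)**2 = 16**2 = 256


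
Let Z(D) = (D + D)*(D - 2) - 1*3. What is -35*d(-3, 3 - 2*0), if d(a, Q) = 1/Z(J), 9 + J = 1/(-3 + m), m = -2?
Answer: -875/5077 ≈ -0.17235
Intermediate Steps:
J = -46/5 (J = -9 + 1/(-3 - 2) = -9 + 1/(-5) = -9 - ⅕ = -46/5 ≈ -9.2000)
Z(D) = -3 + 2*D*(-2 + D) (Z(D) = (2*D)*(-2 + D) - 3 = 2*D*(-2 + D) - 3 = -3 + 2*D*(-2 + D))
d(a, Q) = 25/5077 (d(a, Q) = 1/(-3 - 4*(-46/5) + 2*(-46/5)²) = 1/(-3 + 184/5 + 2*(2116/25)) = 1/(-3 + 184/5 + 4232/25) = 1/(5077/25) = 25/5077)
-35*d(-3, 3 - 2*0) = -35*25/5077 = -875/5077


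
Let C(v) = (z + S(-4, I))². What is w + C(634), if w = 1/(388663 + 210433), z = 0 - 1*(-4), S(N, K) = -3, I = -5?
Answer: 599097/599096 ≈ 1.0000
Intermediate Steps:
z = 4 (z = 0 + 4 = 4)
C(v) = 1 (C(v) = (4 - 3)² = 1² = 1)
w = 1/599096 ≈ 1.6692e-6
w + C(634) = 1/599096 + 1 = 599097/599096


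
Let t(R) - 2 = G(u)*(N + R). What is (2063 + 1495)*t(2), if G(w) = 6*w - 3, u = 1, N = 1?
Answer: 39138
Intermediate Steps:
G(w) = -3 + 6*w
t(R) = 5 + 3*R (t(R) = 2 + (-3 + 6*1)*(1 + R) = 2 + (-3 + 6)*(1 + R) = 2 + 3*(1 + R) = 2 + (3 + 3*R) = 5 + 3*R)
(2063 + 1495)*t(2) = (2063 + 1495)*(5 + 3*2) = 3558*(5 + 6) = 3558*11 = 39138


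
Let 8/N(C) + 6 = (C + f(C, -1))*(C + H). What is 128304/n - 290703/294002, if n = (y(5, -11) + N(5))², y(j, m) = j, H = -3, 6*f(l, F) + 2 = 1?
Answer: 4562503268145/1834866482 ≈ 2486.6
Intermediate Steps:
f(l, F) = -⅙ (f(l, F) = -⅓ + (⅙)*1 = -⅓ + ⅙ = -⅙)
N(C) = 8/(-6 + (-3 + C)*(-⅙ + C)) (N(C) = 8/(-6 + (C - ⅙)*(C - 3)) = 8/(-6 + (-⅙ + C)*(-3 + C)) = 8/(-6 + (-3 + C)*(-⅙ + C)))
n = 6241/121 (n = (5 + 48/(-33 - 19*5 + 6*5²))² = (5 + 48/(-33 - 95 + 6*25))² = (5 + 48/(-33 - 95 + 150))² = (5 + 48/22)² = (5 + 48*(1/22))² = (5 + 24/11)² = (79/11)² = 6241/121 ≈ 51.578)
128304/n - 290703/294002 = 128304/(6241/121) - 290703/294002 = 128304*(121/6241) - 290703*1/294002 = 15524784/6241 - 290703/294002 = 4562503268145/1834866482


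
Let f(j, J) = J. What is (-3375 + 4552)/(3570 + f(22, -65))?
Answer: 1177/3505 ≈ 0.33581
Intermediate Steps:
(-3375 + 4552)/(3570 + f(22, -65)) = (-3375 + 4552)/(3570 - 65) = 1177/3505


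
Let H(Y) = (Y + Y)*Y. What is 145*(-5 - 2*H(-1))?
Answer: -1305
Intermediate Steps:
H(Y) = 2*Y² (H(Y) = (2*Y)*Y = 2*Y²)
145*(-5 - 2*H(-1)) = 145*(-5 - 4*(-1)²) = 145*(-5 - 4) = 145*(-9) = -1305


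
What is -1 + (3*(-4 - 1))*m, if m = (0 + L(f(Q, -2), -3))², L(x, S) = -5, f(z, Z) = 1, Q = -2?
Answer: -376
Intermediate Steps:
m = 25 (m = (0 - 5)² = (-5)² = 25)
-1 + (3*(-4 - 1))*m = -1 + (3*(-4 - 1))*25 = -1 + (3*(-5))*25 = -1 - 15*25 = -1 - 375 = -376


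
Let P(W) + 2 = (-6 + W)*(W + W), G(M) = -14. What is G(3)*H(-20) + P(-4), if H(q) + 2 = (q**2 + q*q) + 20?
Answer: -11374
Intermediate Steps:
H(q) = 18 + 2*q**2 (H(q) = -2 + ((q**2 + q*q) + 20) = -2 + ((q**2 + q**2) + 20) = -2 + (2*q**2 + 20) = -2 + (20 + 2*q**2) = 18 + 2*q**2)
P(W) = -2 + 2*W*(-6 + W) (P(W) = -2 + (-6 + W)*(W + W) = -2 + (-6 + W)*(2*W) = -2 + 2*W*(-6 + W))
G(3)*H(-20) + P(-4) = -14*(18 + 2*(-20)**2) + (-2 - 12*(-4) + 2*(-4)**2) = -14*(18 + 2*400) + (-2 + 48 + 2*16) = -14*(18 + 800) + (-2 + 48 + 32) = -14*818 + 78 = -11452 + 78 = -11374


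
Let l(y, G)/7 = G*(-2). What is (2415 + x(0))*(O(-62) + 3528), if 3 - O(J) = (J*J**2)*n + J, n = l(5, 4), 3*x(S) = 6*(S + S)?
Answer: -32222801625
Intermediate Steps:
l(y, G) = -14*G (l(y, G) = 7*(G*(-2)) = 7*(-2*G) = -14*G)
x(S) = 4*S (x(S) = (6*(S + S))/3 = (6*(2*S))/3 = (12*S)/3 = 4*S)
n = -56 (n = -14*4 = -56)
O(J) = 3 - J + 56*J**3 (O(J) = 3 - ((J*J**2)*(-56) + J) = 3 - (J**3*(-56) + J) = 3 - (-56*J**3 + J) = 3 - (J - 56*J**3) = 3 + (-J + 56*J**3) = 3 - J + 56*J**3)
(2415 + x(0))*(O(-62) + 3528) = (2415 + 4*0)*((3 - 1*(-62) + 56*(-62)**3) + 3528) = (2415 + 0)*((3 + 62 + 56*(-238328)) + 3528) = 2415*((3 + 62 - 13346368) + 3528) = 2415*(-13346303 + 3528) = 2415*(-13342775) = -32222801625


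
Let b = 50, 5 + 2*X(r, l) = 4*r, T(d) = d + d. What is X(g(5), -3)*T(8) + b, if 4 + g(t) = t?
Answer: 42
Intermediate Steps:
g(t) = -4 + t
T(d) = 2*d
X(r, l) = -5/2 + 2*r (X(r, l) = -5/2 + (4*r)/2 = -5/2 + 2*r)
X(g(5), -3)*T(8) + b = (-5/2 + 2*(-4 + 5))*(2*8) + 50 = (-5/2 + 2*1)*16 + 50 = (-5/2 + 2)*16 + 50 = -½*16 + 50 = -8 + 50 = 42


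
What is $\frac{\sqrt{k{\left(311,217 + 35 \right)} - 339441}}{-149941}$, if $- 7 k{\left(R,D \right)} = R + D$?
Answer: $- \frac{5 i \sqrt{665462}}{1049587} \approx - 0.0038861 i$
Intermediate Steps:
$k{\left(R,D \right)} = - \frac{D}{7} - \frac{R}{7}$ ($k{\left(R,D \right)} = - \frac{R + D}{7} = - \frac{D + R}{7} = - \frac{D}{7} - \frac{R}{7}$)
$\frac{\sqrt{k{\left(311,217 + 35 \right)} - 339441}}{-149941} = \frac{\sqrt{\left(- \frac{217 + 35}{7} - \frac{311}{7}\right) - 339441}}{-149941} = \sqrt{\left(\left(- \frac{1}{7}\right) 252 - \frac{311}{7}\right) - 339441} \left(- \frac{1}{149941}\right) = \sqrt{\left(-36 - \frac{311}{7}\right) - 339441} \left(- \frac{1}{149941}\right) = \sqrt{- \frac{563}{7} - 339441} \left(- \frac{1}{149941}\right) = \sqrt{- \frac{2376650}{7}} \left(- \frac{1}{149941}\right) = \frac{5 i \sqrt{665462}}{7} \left(- \frac{1}{149941}\right) = - \frac{5 i \sqrt{665462}}{1049587}$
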